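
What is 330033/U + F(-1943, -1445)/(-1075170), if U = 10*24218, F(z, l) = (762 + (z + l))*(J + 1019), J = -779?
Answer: 16915770127/8679489020 ≈ 1.9489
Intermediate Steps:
F(z, l) = 182880 + 240*l + 240*z (F(z, l) = (762 + (z + l))*(-779 + 1019) = (762 + (l + z))*240 = (762 + l + z)*240 = 182880 + 240*l + 240*z)
U = 242180
330033/U + F(-1943, -1445)/(-1075170) = 330033/242180 + (182880 + 240*(-1445) + 240*(-1943))/(-1075170) = 330033*(1/242180) + (182880 - 346800 - 466320)*(-1/1075170) = 330033/242180 - 630240*(-1/1075170) = 330033/242180 + 21008/35839 = 16915770127/8679489020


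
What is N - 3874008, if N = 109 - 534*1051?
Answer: -4435133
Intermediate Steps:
N = -561125 (N = 109 - 561234 = -561125)
N - 3874008 = -561125 - 3874008 = -4435133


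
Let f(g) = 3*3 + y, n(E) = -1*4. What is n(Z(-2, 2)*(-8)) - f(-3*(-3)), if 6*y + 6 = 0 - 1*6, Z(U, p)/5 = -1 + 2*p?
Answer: -11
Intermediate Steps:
Z(U, p) = -5 + 10*p (Z(U, p) = 5*(-1 + 2*p) = -5 + 10*p)
y = -2 (y = -1 + (0 - 1*6)/6 = -1 + (0 - 6)/6 = -1 + (⅙)*(-6) = -1 - 1 = -2)
n(E) = -4
f(g) = 7 (f(g) = 3*3 - 2 = 9 - 2 = 7)
n(Z(-2, 2)*(-8)) - f(-3*(-3)) = -4 - 1*7 = -4 - 7 = -11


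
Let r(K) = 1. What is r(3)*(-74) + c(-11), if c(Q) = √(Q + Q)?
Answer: -74 + I*√22 ≈ -74.0 + 4.6904*I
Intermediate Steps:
c(Q) = √2*√Q (c(Q) = √(2*Q) = √2*√Q)
r(3)*(-74) + c(-11) = 1*(-74) + √2*√(-11) = -74 + √2*(I*√11) = -74 + I*√22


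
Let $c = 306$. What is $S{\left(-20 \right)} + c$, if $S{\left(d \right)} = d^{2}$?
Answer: $706$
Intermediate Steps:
$S{\left(-20 \right)} + c = \left(-20\right)^{2} + 306 = 400 + 306 = 706$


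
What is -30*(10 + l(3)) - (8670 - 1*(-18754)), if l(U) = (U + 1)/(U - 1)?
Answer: -27784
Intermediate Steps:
l(U) = (1 + U)/(-1 + U)
-30*(10 + l(3)) - (8670 - 1*(-18754)) = -30*(10 + (1 + 3)/(-1 + 3)) - (8670 - 1*(-18754)) = -30*(10 + 4/2) - (8670 + 18754) = -30*(10 + (1/2)*4) - 1*27424 = -30*(10 + 2) - 27424 = -30*12 - 27424 = -15*24 - 27424 = -360 - 27424 = -27784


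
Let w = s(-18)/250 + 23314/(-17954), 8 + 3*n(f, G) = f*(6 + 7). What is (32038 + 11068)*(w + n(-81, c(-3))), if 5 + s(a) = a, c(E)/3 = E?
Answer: -51522692484389/3366375 ≈ -1.5305e+7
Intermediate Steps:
c(E) = 3*E
s(a) = -5 + a
n(f, G) = -8/3 + 13*f/3 (n(f, G) = -8/3 + (f*(6 + 7))/3 = -8/3 + (f*13)/3 = -8/3 + (13*f)/3 = -8/3 + 13*f/3)
w = -3120721/2244250 (w = (-5 - 18)/250 + 23314/(-17954) = -23*1/250 + 23314*(-1/17954) = -23/250 - 11657/8977 = -3120721/2244250 ≈ -1.3905)
(32038 + 11068)*(w + n(-81, c(-3))) = (32038 + 11068)*(-3120721/2244250 + (-8/3 + (13/3)*(-81))) = 43106*(-3120721/2244250 + (-8/3 - 351)) = 43106*(-3120721/2244250 - 1061/3) = 43106*(-2390511413/6732750) = -51522692484389/3366375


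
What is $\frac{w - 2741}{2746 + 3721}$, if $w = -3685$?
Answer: $- \frac{6426}{6467} \approx -0.99366$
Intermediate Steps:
$\frac{w - 2741}{2746 + 3721} = \frac{-3685 - 2741}{2746 + 3721} = - \frac{6426}{6467}$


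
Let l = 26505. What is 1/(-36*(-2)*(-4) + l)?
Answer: 1/26217 ≈ 3.8143e-5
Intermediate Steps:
1/(-36*(-2)*(-4) + l) = 1/(-36*(-2)*(-4) + 26505) = 1/(72*(-4) + 26505) = 1/(-288 + 26505) = 1/26217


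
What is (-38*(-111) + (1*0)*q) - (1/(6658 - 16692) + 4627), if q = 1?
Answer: -4103905/10034 ≈ -409.00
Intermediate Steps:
(-38*(-111) + (1*0)*q) - (1/(6658 - 16692) + 4627) = (-38*(-111) + (1*0)*1) - (1/(6658 - 16692) + 4627) = (4218 + 0*1) - (1/(-10034) + 4627) = (4218 + 0) - (-1/10034 + 4627) = 4218 - 1*46427317/10034 = 4218 - 46427317/10034 = -4103905/10034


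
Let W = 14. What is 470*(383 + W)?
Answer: 186590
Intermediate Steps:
470*(383 + W) = 470*(383 + 14) = 470*397 = 186590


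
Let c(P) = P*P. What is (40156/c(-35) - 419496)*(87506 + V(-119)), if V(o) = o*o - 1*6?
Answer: -7462533814212/175 ≈ -4.2643e+10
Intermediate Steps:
c(P) = P**2
V(o) = -6 + o**2 (V(o) = o**2 - 6 = -6 + o**2)
(40156/c(-35) - 419496)*(87506 + V(-119)) = (40156/((-35)**2) - 419496)*(87506 + (-6 + (-119)**2)) = (40156/1225 - 419496)*(87506 + (-6 + 14161)) = (40156*(1/1225) - 419496)*(87506 + 14155) = (40156/1225 - 419496)*101661 = -513842444/1225*101661 = -7462533814212/175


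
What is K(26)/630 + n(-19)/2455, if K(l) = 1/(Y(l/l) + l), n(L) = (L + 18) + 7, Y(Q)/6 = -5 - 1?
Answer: 7069/3093300 ≈ 0.0022853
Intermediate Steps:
Y(Q) = -36 (Y(Q) = 6*(-5 - 1) = 6*(-6) = -36)
n(L) = 25 + L (n(L) = (18 + L) + 7 = 25 + L)
K(l) = 1/(-36 + l)
K(26)/630 + n(-19)/2455 = 1/((-36 + 26)*630) + (25 - 19)/2455 = (1/630)/(-10) + 6*(1/2455) = -1/10*1/630 + 6/2455 = -1/6300 + 6/2455 = 7069/3093300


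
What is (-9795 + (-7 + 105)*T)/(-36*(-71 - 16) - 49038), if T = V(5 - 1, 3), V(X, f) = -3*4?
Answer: 3657/15302 ≈ 0.23899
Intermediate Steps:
V(X, f) = -12
T = -12
(-9795 + (-7 + 105)*T)/(-36*(-71 - 16) - 49038) = (-9795 + (-7 + 105)*(-12))/(-36*(-71 - 16) - 49038) = (-9795 + 98*(-12))/(-36*(-87) - 49038) = (-9795 - 1176)/(3132 - 49038) = -10971/(-45906) = -10971*(-1/45906) = 3657/15302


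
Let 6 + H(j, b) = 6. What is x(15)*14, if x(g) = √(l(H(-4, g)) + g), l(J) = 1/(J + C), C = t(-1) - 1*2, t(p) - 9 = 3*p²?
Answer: 7*√1510/5 ≈ 54.402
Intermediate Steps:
t(p) = 9 + 3*p²
C = 10 (C = (9 + 3*(-1)²) - 1*2 = (9 + 3*1) - 2 = (9 + 3) - 2 = 12 - 2 = 10)
H(j, b) = 0 (H(j, b) = -6 + 6 = 0)
l(J) = 1/(10 + J) (l(J) = 1/(J + 10) = 1/(10 + J))
x(g) = √(⅒ + g) (x(g) = √(1/(10 + 0) + g) = √(1/10 + g) = √(⅒ + g))
x(15)*14 = (√(10 + 100*15)/10)*14 = (√(10 + 1500)/10)*14 = (√1510/10)*14 = 7*√1510/5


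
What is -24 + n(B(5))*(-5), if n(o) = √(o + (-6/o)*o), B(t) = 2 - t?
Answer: -24 - 15*I ≈ -24.0 - 15.0*I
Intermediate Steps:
n(o) = √(-6 + o) (n(o) = √(o - 6) = √(-6 + o))
-24 + n(B(5))*(-5) = -24 + √(-6 + (2 - 1*5))*(-5) = -24 + √(-6 + (2 - 5))*(-5) = -24 + √(-6 - 3)*(-5) = -24 + √(-9)*(-5) = -24 + (3*I)*(-5) = -24 - 15*I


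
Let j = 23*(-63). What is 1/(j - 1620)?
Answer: -1/3069 ≈ -0.00032584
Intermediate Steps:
j = -1449
1/(j - 1620) = 1/(-1449 - 1620) = 1/(-3069) = -1/3069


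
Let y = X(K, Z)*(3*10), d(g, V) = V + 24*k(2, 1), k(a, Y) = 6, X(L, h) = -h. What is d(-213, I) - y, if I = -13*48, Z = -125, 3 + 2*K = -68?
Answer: -4230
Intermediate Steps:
K = -71/2 (K = -3/2 + (½)*(-68) = -3/2 - 34 = -71/2 ≈ -35.500)
I = -624
d(g, V) = 144 + V (d(g, V) = V + 24*6 = V + 144 = 144 + V)
y = 3750 (y = (-1*(-125))*(3*10) = 125*30 = 3750)
d(-213, I) - y = (144 - 624) - 1*3750 = -480 - 3750 = -4230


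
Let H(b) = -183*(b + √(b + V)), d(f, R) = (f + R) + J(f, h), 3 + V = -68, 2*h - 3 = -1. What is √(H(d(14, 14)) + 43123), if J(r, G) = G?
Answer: √(37816 - 183*I*√42) ≈ 194.49 - 3.049*I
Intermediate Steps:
h = 1 (h = 3/2 + (½)*(-1) = 3/2 - ½ = 1)
V = -71 (V = -3 - 68 = -71)
d(f, R) = 1 + R + f (d(f, R) = (f + R) + 1 = (R + f) + 1 = 1 + R + f)
H(b) = -183*b - 183*√(-71 + b) (H(b) = -183*(b + √(b - 71)) = -183*(b + √(-71 + b)) = -183*b - 183*√(-71 + b))
√(H(d(14, 14)) + 43123) = √((-183*(1 + 14 + 14) - 183*√(-71 + (1 + 14 + 14))) + 43123) = √((-183*29 - 183*√(-71 + 29)) + 43123) = √((-5307 - 183*I*√42) + 43123) = √(37816 - 183*I*√42)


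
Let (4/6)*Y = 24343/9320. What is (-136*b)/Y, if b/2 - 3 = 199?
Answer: -1024156160/73029 ≈ -14024.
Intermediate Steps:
b = 404 (b = 6 + 2*199 = 6 + 398 = 404)
Y = 73029/18640 (Y = 3*(24343/9320)/2 = 3*(24343*(1/9320))/2 = (3/2)*(24343/9320) = 73029/18640 ≈ 3.9179)
(-136*b)/Y = (-136*404)/(73029/18640) = -54944*18640/73029 = -1024156160/73029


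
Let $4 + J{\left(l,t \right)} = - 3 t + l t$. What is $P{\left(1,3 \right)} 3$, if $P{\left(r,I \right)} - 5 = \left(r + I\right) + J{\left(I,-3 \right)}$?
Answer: $15$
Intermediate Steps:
$J{\left(l,t \right)} = -4 - 3 t + l t$ ($J{\left(l,t \right)} = -4 + \left(- 3 t + l t\right) = -4 - 3 t + l t$)
$P{\left(r,I \right)} = 10 + r - 2 I$ ($P{\left(r,I \right)} = 5 - \left(-5 - I - r - I \left(-3\right)\right) = 5 - \left(-5 - r + 2 I\right) = 5 + \left(5 + r - 2 I\right) = 10 + r - 2 I$)
$P{\left(1,3 \right)} 3 = \left(10 + 1 - 6\right) 3 = 5 \cdot 3 = 15$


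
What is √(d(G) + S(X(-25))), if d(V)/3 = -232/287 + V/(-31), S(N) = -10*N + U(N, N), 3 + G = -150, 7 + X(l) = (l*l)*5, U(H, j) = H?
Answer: I*√2220312694929/8897 ≈ 167.48*I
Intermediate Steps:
X(l) = -7 + 5*l² (X(l) = -7 + (l*l)*5 = -7 + l²*5 = -7 + 5*l²)
G = -153 (G = -3 - 150 = -153)
S(N) = -9*N (S(N) = -10*N + N = -9*N)
d(V) = -696/287 - 3*V/31 (d(V) = 3*(-232/287 + V/(-31)) = 3*(-232*1/287 + V*(-1/31)) = 3*(-232/287 - V/31) = -696/287 - 3*V/31)
√(d(G) + S(X(-25))) = √((-696/287 - 3/31*(-153)) - 9*(-7 + 5*(-25)²)) = √((-696/287 + 459/31) - 9*(-7 + 5*625)) = √(110157/8897 - 9*(-7 + 3125)) = √(110157/8897 - 9*3118) = √(110157/8897 - 28062) = √(-249557457/8897) = I*√2220312694929/8897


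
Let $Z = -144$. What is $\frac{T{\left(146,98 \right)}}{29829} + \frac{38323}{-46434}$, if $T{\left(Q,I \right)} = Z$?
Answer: $- \frac{383274421}{461693262} \approx -0.83015$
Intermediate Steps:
$T{\left(Q,I \right)} = -144$
$\frac{T{\left(146,98 \right)}}{29829} + \frac{38323}{-46434} = - \frac{144}{29829} + \frac{38323}{-46434} = \left(-144\right) \frac{1}{29829} + 38323 \left(- \frac{1}{46434}\right) = - \frac{48}{9943} - \frac{38323}{46434} = - \frac{383274421}{461693262}$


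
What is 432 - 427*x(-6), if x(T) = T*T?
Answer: -14940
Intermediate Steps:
x(T) = T**2
432 - 427*x(-6) = 432 - 427*(-6)**2 = 432 - 427*36 = 432 - 15372 = -14940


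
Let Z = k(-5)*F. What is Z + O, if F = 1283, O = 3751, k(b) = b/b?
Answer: 5034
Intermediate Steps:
k(b) = 1
Z = 1283 (Z = 1*1283 = 1283)
Z + O = 1283 + 3751 = 5034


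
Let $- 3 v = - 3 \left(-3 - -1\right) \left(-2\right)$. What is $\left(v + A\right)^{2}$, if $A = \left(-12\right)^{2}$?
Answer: $21904$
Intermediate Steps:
$A = 144$
$v = 4$ ($v = - \frac{- 3 \left(-3 - -1\right) \left(-2\right)}{3} = - \frac{- 3 \left(-3 + 1\right) \left(-2\right)}{3} = - \frac{\left(-3\right) \left(-2\right) \left(-2\right)}{3} = - \frac{6 \left(-2\right)}{3} = \left(- \frac{1}{3}\right) \left(-12\right) = 4$)
$\left(v + A\right)^{2} = \left(4 + 144\right)^{2} = 148^{2} = 21904$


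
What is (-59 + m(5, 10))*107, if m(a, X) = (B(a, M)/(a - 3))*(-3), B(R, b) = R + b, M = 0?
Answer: -14231/2 ≈ -7115.5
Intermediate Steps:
m(a, X) = -3*a/(-3 + a) (m(a, X) = ((a + 0)/(a - 3))*(-3) = (a/(-3 + a))*(-3) = -3*a/(-3 + a))
(-59 + m(5, 10))*107 = (-59 - 3*5/(-3 + 5))*107 = (-59 - 3*5/2)*107 = (-59 - 3*5*½)*107 = (-59 - 15/2)*107 = -133/2*107 = -14231/2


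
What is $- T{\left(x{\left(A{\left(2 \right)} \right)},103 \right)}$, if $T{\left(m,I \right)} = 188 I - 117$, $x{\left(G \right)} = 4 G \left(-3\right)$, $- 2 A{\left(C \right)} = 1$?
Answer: $-19247$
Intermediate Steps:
$A{\left(C \right)} = - \frac{1}{2}$ ($A{\left(C \right)} = \left(- \frac{1}{2}\right) 1 = - \frac{1}{2}$)
$x{\left(G \right)} = - 12 G$
$T{\left(m,I \right)} = -117 + 188 I$ ($T{\left(m,I \right)} = 188 I - 117 = -117 + 188 I$)
$- T{\left(x{\left(A{\left(2 \right)} \right)},103 \right)} = - (-117 + 188 \cdot 103) = - (-117 + 19364) = \left(-1\right) 19247 = -19247$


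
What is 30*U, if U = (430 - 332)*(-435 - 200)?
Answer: -1866900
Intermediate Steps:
U = -62230 (U = 98*(-635) = -62230)
30*U = 30*(-62230) = -1866900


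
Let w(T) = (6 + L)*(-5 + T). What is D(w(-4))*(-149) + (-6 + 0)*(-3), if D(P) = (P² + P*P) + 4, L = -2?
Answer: -386786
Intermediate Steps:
w(T) = -20 + 4*T (w(T) = (6 - 2)*(-5 + T) = 4*(-5 + T) = -20 + 4*T)
D(P) = 4 + 2*P² (D(P) = (P² + P²) + 4 = 2*P² + 4 = 4 + 2*P²)
D(w(-4))*(-149) + (-6 + 0)*(-3) = (4 + 2*(-20 + 4*(-4))²)*(-149) + (-6 + 0)*(-3) = (4 + 2*(-20 - 16)²)*(-149) - 6*(-3) = (4 + 2*(-36)²)*(-149) + 18 = (4 + 2*1296)*(-149) + 18 = (4 + 2592)*(-149) + 18 = 2596*(-149) + 18 = -386804 + 18 = -386786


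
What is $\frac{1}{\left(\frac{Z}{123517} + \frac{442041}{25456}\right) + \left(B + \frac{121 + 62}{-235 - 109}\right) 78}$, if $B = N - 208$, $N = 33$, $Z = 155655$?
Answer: $- \frac{3144248752}{42990901575615} \approx -7.3138 \cdot 10^{-5}$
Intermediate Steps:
$B = -175$ ($B = 33 - 208 = -175$)
$\frac{1}{\left(\frac{Z}{123517} + \frac{442041}{25456}\right) + \left(B + \frac{121 + 62}{-235 - 109}\right) 78} = \frac{1}{\left(\frac{155655}{123517} + \frac{442041}{25456}\right) + \left(-175 + \frac{121 + 62}{-235 - 109}\right) 78} = \frac{1}{\left(155655 \cdot \frac{1}{123517} + 442041 \cdot \frac{1}{25456}\right) + \left(-175 + \frac{183}{-344}\right) 78} = \frac{1}{\left(\frac{155655}{123517} + \frac{442041}{25456}\right) + \left(-175 + 183 \left(- \frac{1}{344}\right)\right) 78} = \frac{1}{\frac{58561931877}{3144248752} + \left(-175 - \frac{183}{344}\right) 78} = \frac{1}{\frac{58561931877}{3144248752} - \frac{2354937}{172}} = \frac{1}{- \frac{42990901575615}{3144248752}} = - \frac{3144248752}{42990901575615}$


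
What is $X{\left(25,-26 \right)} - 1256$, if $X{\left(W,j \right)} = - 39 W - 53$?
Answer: $-2284$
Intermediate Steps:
$X{\left(W,j \right)} = -53 - 39 W$
$X{\left(25,-26 \right)} - 1256 = \left(-53 - 975\right) - 1256 = -1028 - 1256 = -2284$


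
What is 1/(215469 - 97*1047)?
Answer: 1/113910 ≈ 8.7789e-6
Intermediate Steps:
1/(215469 - 97*1047) = 1/(215469 - 101559) = 1/113910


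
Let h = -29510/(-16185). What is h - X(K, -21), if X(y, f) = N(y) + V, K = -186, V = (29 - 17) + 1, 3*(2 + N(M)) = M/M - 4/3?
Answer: -6772/747 ≈ -9.0656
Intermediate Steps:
N(M) = -19/9 (N(M) = -2 + (M/M - 4/3)/3 = -2 + (1 - 4*⅓)/3 = -2 + (1 - 4/3)/3 = -2 + (⅓)*(-⅓) = -2 - ⅑ = -19/9)
V = 13 (V = 12 + 1 = 13)
X(y, f) = 98/9 (X(y, f) = -19/9 + 13 = 98/9)
h = 454/249 (h = -29510*(-1/16185) = 454/249 ≈ 1.8233)
h - X(K, -21) = 454/249 - 1*98/9 = 454/249 - 98/9 = -6772/747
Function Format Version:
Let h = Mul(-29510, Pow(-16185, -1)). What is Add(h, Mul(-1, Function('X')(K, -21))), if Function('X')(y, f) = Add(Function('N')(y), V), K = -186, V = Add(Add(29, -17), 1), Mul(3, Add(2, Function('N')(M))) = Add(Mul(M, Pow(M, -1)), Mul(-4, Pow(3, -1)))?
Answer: Rational(-6772, 747) ≈ -9.0656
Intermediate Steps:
Function('N')(M) = Rational(-19, 9) (Function('N')(M) = Add(-2, Mul(Rational(1, 3), Add(Mul(M, Pow(M, -1)), Mul(-4, Pow(3, -1))))) = Add(-2, Mul(Rational(1, 3), Add(1, Mul(-4, Rational(1, 3))))) = Add(-2, Mul(Rational(1, 3), Add(1, Rational(-4, 3)))) = Add(-2, Mul(Rational(1, 3), Rational(-1, 3))) = Add(-2, Rational(-1, 9)) = Rational(-19, 9))
V = 13 (V = Add(12, 1) = 13)
Function('X')(y, f) = Rational(98, 9) (Function('X')(y, f) = Add(Rational(-19, 9), 13) = Rational(98, 9))
h = Rational(454, 249) (h = Mul(-29510, Rational(-1, 16185)) = Rational(454, 249) ≈ 1.8233)
Add(h, Mul(-1, Function('X')(K, -21))) = Add(Rational(454, 249), Mul(-1, Rational(98, 9))) = Add(Rational(454, 249), Rational(-98, 9)) = Rational(-6772, 747)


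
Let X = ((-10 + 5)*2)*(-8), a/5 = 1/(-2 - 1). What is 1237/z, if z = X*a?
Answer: -3711/400 ≈ -9.2775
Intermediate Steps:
a = -5/3 (a = 5/(-2 - 1) = 5/(-3) = 5*(-1/3) = -5/3 ≈ -1.6667)
X = 80 (X = -5*2*(-8) = -10*(-8) = 80)
z = -400/3 (z = 80*(-5/3) = -400/3 ≈ -133.33)
1237/z = 1237/(-400/3) = 1237*(-3/400) = -3711/400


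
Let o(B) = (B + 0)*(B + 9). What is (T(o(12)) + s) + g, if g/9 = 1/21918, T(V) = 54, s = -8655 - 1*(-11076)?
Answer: 18082353/7306 ≈ 2475.0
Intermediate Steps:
s = 2421 (s = -8655 + 11076 = 2421)
o(B) = B*(9 + B)
g = 3/7306 (g = 9/21918 = 9*(1/21918) = 3/7306 ≈ 0.00041062)
(T(o(12)) + s) + g = (54 + 2421) + 3/7306 = 2475 + 3/7306 = 18082353/7306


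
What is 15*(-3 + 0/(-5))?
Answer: -45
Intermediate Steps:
15*(-3 + 0/(-5)) = 15*(-3 + 0*(-⅕)) = 15*(-3 + 0) = 15*(-3) = -45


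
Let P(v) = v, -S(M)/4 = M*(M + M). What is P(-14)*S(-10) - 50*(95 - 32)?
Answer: 8050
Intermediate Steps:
S(M) = -8*M**2 (S(M) = -4*M*(M + M) = -4*M*2*M = -8*M**2)
P(-14)*S(-10) - 50*(95 - 32) = -(-112)*(-10)**2 - 50*(95 - 32) = -(-112)*100 - 50*63 = -14*(-800) - 3150 = 11200 - 3150 = 8050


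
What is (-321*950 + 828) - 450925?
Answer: -755047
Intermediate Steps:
(-321*950 + 828) - 450925 = (-304950 + 828) - 450925 = -304122 - 450925 = -755047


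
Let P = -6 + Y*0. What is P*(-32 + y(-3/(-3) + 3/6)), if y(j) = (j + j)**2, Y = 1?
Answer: 138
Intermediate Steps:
P = -6 (P = -6 + 1*0 = -6 + 0 = -6)
y(j) = 4*j**2 (y(j) = (2*j)**2 = 4*j**2)
P*(-32 + y(-3/(-3) + 3/6)) = -6*(-32 + 4*(-3/(-3) + 3/6)**2) = -6*(-32 + 4*(-3*(-1/3) + 3*(1/6))**2) = -6*(-32 + 4*(1 + 1/2)**2) = -6*(-32 + 4*(3/2)**2) = -6*(-32 + 4*(9/4)) = -6*(-32 + 9) = -6*(-23) = 138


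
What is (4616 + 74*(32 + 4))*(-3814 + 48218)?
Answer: 323261120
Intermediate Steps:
(4616 + 74*(32 + 4))*(-3814 + 48218) = (4616 + 74*36)*44404 = (4616 + 2664)*44404 = 7280*44404 = 323261120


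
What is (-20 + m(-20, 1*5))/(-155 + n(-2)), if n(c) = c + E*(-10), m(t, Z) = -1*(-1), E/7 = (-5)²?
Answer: 19/1907 ≈ 0.0099633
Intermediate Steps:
E = 175 (E = 7*(-5)² = 7*25 = 175)
m(t, Z) = 1
n(c) = -1750 + c (n(c) = c + 175*(-10) = c - 1750 = -1750 + c)
(-20 + m(-20, 1*5))/(-155 + n(-2)) = (-20 + 1)/(-155 + (-1750 - 2)) = -19/(-155 - 1752) = -19/(-1907) = -19*(-1/1907) = 19/1907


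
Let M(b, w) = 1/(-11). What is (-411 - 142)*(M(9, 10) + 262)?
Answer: -1593193/11 ≈ -1.4484e+5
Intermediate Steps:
M(b, w) = -1/11
(-411 - 142)*(M(9, 10) + 262) = (-411 - 142)*(-1/11 + 262) = -553*2881/11 = -1593193/11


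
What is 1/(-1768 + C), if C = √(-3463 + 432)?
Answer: -1768/3128855 - I*√3031/3128855 ≈ -0.00056506 - 1.7596e-5*I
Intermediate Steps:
C = I*√3031 (C = √(-3031) = I*√3031 ≈ 55.055*I)
1/(-1768 + C) = 1/(-1768 + I*√3031)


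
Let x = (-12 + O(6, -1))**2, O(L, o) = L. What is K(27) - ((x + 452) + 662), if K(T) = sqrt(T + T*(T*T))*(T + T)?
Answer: -1150 + 162*sqrt(2190) ≈ 6431.2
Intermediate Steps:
x = 36 (x = (-12 + 6)**2 = (-6)**2 = 36)
K(T) = 2*T*sqrt(T + T**3) (K(T) = sqrt(T + T*T**2)*(2*T) = sqrt(T + T**3)*(2*T) = 2*T*sqrt(T + T**3))
K(27) - ((x + 452) + 662) = 2*27*sqrt(27 + 27**3) - ((36 + 452) + 662) = 2*27*sqrt(27 + 19683) - (488 + 662) = 2*27*sqrt(19710) - 1*1150 = 2*27*(3*sqrt(2190)) - 1150 = 162*sqrt(2190) - 1150 = -1150 + 162*sqrt(2190)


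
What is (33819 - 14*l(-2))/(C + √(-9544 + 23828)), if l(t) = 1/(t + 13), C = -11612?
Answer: -215980297/74153343 - 74399*√3571/148306686 ≈ -2.9426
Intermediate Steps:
l(t) = 1/(13 + t)
(33819 - 14*l(-2))/(C + √(-9544 + 23828)) = (33819 - 14/(13 - 2))/(-11612 + √(-9544 + 23828)) = (33819 - 14/11)/(-11612 + √14284) = (33819 - 14*1/11)/(-11612 + 2*√3571) = (33819 - 14/11)/(-11612 + 2*√3571) = 371995/(11*(-11612 + 2*√3571))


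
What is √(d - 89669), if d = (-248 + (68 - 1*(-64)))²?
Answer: I*√76213 ≈ 276.07*I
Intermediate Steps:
d = 13456 (d = (-248 + (68 + 64))² = (-248 + 132)² = (-116)² = 13456)
√(d - 89669) = √(13456 - 89669) = √(-76213) = I*√76213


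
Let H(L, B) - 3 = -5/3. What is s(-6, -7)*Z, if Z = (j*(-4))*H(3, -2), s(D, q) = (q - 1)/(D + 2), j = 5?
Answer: -160/3 ≈ -53.333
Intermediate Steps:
s(D, q) = (-1 + q)/(2 + D)
H(L, B) = 4/3 (H(L, B) = 3 - 5/3 = 4/3)
Z = -80/3 (Z = (5*(-4))*(4/3) = -20*4/3 = -80/3 ≈ -26.667)
s(-6, -7)*Z = ((-1 - 7)/(2 - 6))*(-80/3) = (-8/(-4))*(-80/3) = -1/4*(-8)*(-80/3) = 2*(-80/3) = -160/3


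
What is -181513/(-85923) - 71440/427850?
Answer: 7152199793/3676215555 ≈ 1.9455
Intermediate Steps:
-181513/(-85923) - 71440/427850 = -181513*(-1/85923) - 71440*1/427850 = 181513/85923 - 7144/42785 = 7152199793/3676215555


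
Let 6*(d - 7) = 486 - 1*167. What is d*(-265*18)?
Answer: -286995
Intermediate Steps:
d = 361/6 (d = 7 + (486 - 1*167)/6 = 7 + (486 - 167)/6 = 7 + (⅙)*319 = 7 + 319/6 = 361/6 ≈ 60.167)
d*(-265*18) = 361*(-265*18)/6 = (361/6)*(-4770) = -286995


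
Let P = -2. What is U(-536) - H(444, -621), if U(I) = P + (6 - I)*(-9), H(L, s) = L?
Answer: -5324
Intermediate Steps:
U(I) = -56 + 9*I (U(I) = -2 + (6 - I)*(-9) = -2 + (-54 + 9*I) = -56 + 9*I)
U(-536) - H(444, -621) = (-56 + 9*(-536)) - 1*444 = (-56 - 4824) - 444 = -4880 - 444 = -5324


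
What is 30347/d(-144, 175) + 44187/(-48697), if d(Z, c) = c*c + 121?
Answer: 10839487/136112542 ≈ 0.079636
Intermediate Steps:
d(Z, c) = 121 + c**2 (d(Z, c) = c**2 + 121 = 121 + c**2)
30347/d(-144, 175) + 44187/(-48697) = 30347/(121 + 175**2) + 44187/(-48697) = 30347/(121 + 30625) + 44187*(-1/48697) = 30347/30746 - 4017/4427 = 10839487/136112542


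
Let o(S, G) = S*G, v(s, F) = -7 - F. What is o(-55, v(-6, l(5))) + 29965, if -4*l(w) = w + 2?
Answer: 121015/4 ≈ 30254.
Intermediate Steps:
l(w) = -½ - w/4 (l(w) = -(w + 2)/4 = -(2 + w)/4 = -½ - w/4)
o(S, G) = G*S
o(-55, v(-6, l(5))) + 29965 = (-7 - (-½ - ¼*5))*(-55) + 29965 = (-7 - (-½ - 5/4))*(-55) + 29965 = (-7 - 1*(-7/4))*(-55) + 29965 = (-7 + 7/4)*(-55) + 29965 = -21/4*(-55) + 29965 = 1155/4 + 29965 = 121015/4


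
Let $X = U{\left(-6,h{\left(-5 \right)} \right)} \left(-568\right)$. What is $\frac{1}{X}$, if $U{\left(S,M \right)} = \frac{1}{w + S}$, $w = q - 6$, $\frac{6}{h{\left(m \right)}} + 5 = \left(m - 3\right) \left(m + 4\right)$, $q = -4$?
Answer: $\frac{2}{71} \approx 0.028169$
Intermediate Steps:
$h{\left(m \right)} = \frac{6}{-5 + \left(-3 + m\right) \left(4 + m\right)}$ ($h{\left(m \right)} = \frac{6}{-5 + \left(m - 3\right) \left(m + 4\right)} = \frac{6}{-5 + \left(-3 + m\right) \left(4 + m\right)}$)
$w = -10$ ($w = -4 - 6 = -10$)
$U{\left(S,M \right)} = \frac{1}{-10 + S}$
$X = \frac{71}{2}$ ($X = \frac{1}{-10 - 6} \left(-568\right) = \frac{1}{-16} \left(-568\right) = \left(- \frac{1}{16}\right) \left(-568\right) = \frac{71}{2} \approx 35.5$)
$\frac{1}{X} = \frac{1}{\frac{71}{2}} = \frac{2}{71}$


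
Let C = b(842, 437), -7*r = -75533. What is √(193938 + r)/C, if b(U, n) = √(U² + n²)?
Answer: √9027851576569/6299531 ≈ 0.47696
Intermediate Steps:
r = 75533/7 (r = -⅐*(-75533) = 75533/7 ≈ 10790.)
C = √899933 (C = √(842² + 437²) = √(708964 + 190969) = √899933 ≈ 948.65)
√(193938 + r)/C = √(193938 + 75533/7)/(√899933) = √(1433099/7)*(√899933/899933) = (√10031693/7)*(√899933/899933) = √9027851576569/6299531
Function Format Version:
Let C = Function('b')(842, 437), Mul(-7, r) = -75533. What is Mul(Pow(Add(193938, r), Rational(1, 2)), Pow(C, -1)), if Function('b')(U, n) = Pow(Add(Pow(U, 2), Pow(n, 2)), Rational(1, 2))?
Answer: Mul(Rational(1, 6299531), Pow(9027851576569, Rational(1, 2))) ≈ 0.47696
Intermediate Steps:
r = Rational(75533, 7) (r = Mul(Rational(-1, 7), -75533) = Rational(75533, 7) ≈ 10790.)
C = Pow(899933, Rational(1, 2)) (C = Pow(Add(Pow(842, 2), Pow(437, 2)), Rational(1, 2)) = Pow(Add(708964, 190969), Rational(1, 2)) = Pow(899933, Rational(1, 2)) ≈ 948.65)
Mul(Pow(Add(193938, r), Rational(1, 2)), Pow(C, -1)) = Mul(Pow(Add(193938, Rational(75533, 7)), Rational(1, 2)), Pow(Pow(899933, Rational(1, 2)), -1)) = Mul(Pow(Rational(1433099, 7), Rational(1, 2)), Mul(Rational(1, 899933), Pow(899933, Rational(1, 2)))) = Mul(Mul(Rational(1, 7), Pow(10031693, Rational(1, 2))), Mul(Rational(1, 899933), Pow(899933, Rational(1, 2)))) = Mul(Rational(1, 6299531), Pow(9027851576569, Rational(1, 2)))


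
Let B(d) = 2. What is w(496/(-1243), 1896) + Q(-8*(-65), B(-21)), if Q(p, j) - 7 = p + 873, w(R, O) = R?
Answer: 1739704/1243 ≈ 1399.6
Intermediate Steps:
Q(p, j) = 880 + p (Q(p, j) = 7 + (p + 873) = 7 + (873 + p) = 880 + p)
w(496/(-1243), 1896) + Q(-8*(-65), B(-21)) = 496/(-1243) + (880 - 8*(-65)) = 496*(-1/1243) + (880 + 520) = -496/1243 + 1400 = 1739704/1243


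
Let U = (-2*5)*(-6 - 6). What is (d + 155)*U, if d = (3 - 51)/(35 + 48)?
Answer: 1538040/83 ≈ 18531.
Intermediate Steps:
U = 120 (U = -10*(-12) = 120)
d = -48/83 ≈ -0.57831
(d + 155)*U = (-48/83 + 155)*120 = (12817/83)*120 = 1538040/83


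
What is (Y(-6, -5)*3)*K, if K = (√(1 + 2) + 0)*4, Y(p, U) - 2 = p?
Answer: -48*√3 ≈ -83.138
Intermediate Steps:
Y(p, U) = 2 + p
K = 4*√3 (K = (√3 + 0)*4 = √3*4 = 4*√3 ≈ 6.9282)
(Y(-6, -5)*3)*K = ((2 - 6)*3)*(4*√3) = (-4*3)*(4*√3) = -48*√3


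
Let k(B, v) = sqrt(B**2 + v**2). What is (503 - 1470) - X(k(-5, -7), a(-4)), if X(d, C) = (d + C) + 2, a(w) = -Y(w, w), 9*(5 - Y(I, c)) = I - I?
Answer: -964 - sqrt(74) ≈ -972.60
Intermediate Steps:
Y(I, c) = 5 (Y(I, c) = 5 - (I - I)/9 = 5 - 1/9*0 = 5 + 0 = 5)
a(w) = -5 (a(w) = -1*5 = -5)
X(d, C) = 2 + C + d (X(d, C) = (C + d) + 2 = 2 + C + d)
(503 - 1470) - X(k(-5, -7), a(-4)) = (503 - 1470) - (2 - 5 + sqrt((-5)**2 + (-7)**2)) = -967 - (2 - 5 + sqrt(25 + 49)) = -967 - (2 - 5 + sqrt(74)) = -967 - (-3 + sqrt(74)) = -967 + (3 - sqrt(74)) = -964 - sqrt(74)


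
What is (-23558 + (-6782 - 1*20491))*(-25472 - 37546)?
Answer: 3203267958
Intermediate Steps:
(-23558 + (-6782 - 1*20491))*(-25472 - 37546) = (-23558 + (-6782 - 20491))*(-63018) = (-23558 - 27273)*(-63018) = -50831*(-63018) = 3203267958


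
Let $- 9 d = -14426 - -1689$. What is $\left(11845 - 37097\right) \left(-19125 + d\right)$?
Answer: $\frac{4024865776}{9} \approx 4.4721 \cdot 10^{8}$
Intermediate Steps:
$d = \frac{12737}{9}$ ($d = - \frac{-14426 - -1689}{9} = - \frac{-14426 + 1689}{9} = \left(- \frac{1}{9}\right) \left(-12737\right) = \frac{12737}{9} \approx 1415.2$)
$\left(11845 - 37097\right) \left(-19125 + d\right) = \left(11845 - 37097\right) \left(-19125 + \frac{12737}{9}\right) = \left(-25252\right) \left(- \frac{159388}{9}\right) = \frac{4024865776}{9}$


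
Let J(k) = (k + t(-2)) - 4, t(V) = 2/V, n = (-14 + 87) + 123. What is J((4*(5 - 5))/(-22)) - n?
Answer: -201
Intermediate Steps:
n = 196 (n = 73 + 123 = 196)
J(k) = -5 + k (J(k) = (k + 2/(-2)) - 4 = (k + 2*(-½)) - 4 = (k - 1) - 4 = (-1 + k) - 4 = -5 + k)
J((4*(5 - 5))/(-22)) - n = (-5 + (4*(5 - 5))/(-22)) - 1*196 = (-5 + (4*0)*(-1/22)) - 196 = (-5 + 0*(-1/22)) - 196 = (-5 + 0) - 196 = -5 - 196 = -201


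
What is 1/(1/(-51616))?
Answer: -51616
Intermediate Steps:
1/(1/(-51616)) = 1/(-1/51616) = -51616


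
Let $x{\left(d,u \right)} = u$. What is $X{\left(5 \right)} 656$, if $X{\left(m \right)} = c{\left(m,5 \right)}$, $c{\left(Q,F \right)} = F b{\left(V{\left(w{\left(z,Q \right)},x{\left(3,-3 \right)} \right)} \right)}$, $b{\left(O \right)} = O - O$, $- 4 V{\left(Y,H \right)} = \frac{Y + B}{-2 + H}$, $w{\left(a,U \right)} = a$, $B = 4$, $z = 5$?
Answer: $0$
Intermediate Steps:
$V{\left(Y,H \right)} = - \frac{4 + Y}{4 \left(-2 + H\right)}$ ($V{\left(Y,H \right)} = - \frac{\left(Y + 4\right) \frac{1}{-2 + H}}{4} = - \frac{\left(4 + Y\right) \frac{1}{-2 + H}}{4} = - \frac{\frac{1}{-2 + H} \left(4 + Y\right)}{4} = - \frac{4 + Y}{4 \left(-2 + H\right)}$)
$b{\left(O \right)} = 0$
$c{\left(Q,F \right)} = 0$ ($c{\left(Q,F \right)} = F 0 = 0$)
$X{\left(m \right)} = 0$
$X{\left(5 \right)} 656 = 0 \cdot 656 = 0$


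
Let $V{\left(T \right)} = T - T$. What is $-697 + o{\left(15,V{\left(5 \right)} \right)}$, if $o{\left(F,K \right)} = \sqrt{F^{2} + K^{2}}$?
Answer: $-682$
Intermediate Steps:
$V{\left(T \right)} = 0$
$-697 + o{\left(15,V{\left(5 \right)} \right)} = -697 + \sqrt{15^{2} + 0^{2}} = -697 + \sqrt{225 + 0} = -697 + \sqrt{225} = -697 + 15 = -682$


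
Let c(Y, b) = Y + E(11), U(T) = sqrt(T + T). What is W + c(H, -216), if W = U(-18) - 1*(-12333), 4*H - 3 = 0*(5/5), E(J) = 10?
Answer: 49375/4 + 6*I ≈ 12344.0 + 6.0*I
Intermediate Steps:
U(T) = sqrt(2)*sqrt(T) (U(T) = sqrt(2*T) = sqrt(2)*sqrt(T))
H = 3/4 (H = 3/4 + (0*(5/5))/4 = 3/4 + (0*(5*(1/5)))/4 = 3/4 + (0*1)/4 = 3/4 + (1/4)*0 = 3/4 + 0 = 3/4 ≈ 0.75000)
W = 12333 + 6*I (W = sqrt(2)*sqrt(-18) - 1*(-12333) = sqrt(2)*(3*I*sqrt(2)) + 12333 = 6*I + 12333 = 12333 + 6*I ≈ 12333.0 + 6.0*I)
c(Y, b) = 10 + Y (c(Y, b) = Y + 10 = 10 + Y)
W + c(H, -216) = (12333 + 6*I) + (10 + 3/4) = (12333 + 6*I) + 43/4 = 49375/4 + 6*I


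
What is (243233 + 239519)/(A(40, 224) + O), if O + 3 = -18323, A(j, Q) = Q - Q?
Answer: -241376/9163 ≈ -26.342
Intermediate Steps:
A(j, Q) = 0
O = -18326 (O = -3 - 18323 = -18326)
(243233 + 239519)/(A(40, 224) + O) = (243233 + 239519)/(0 - 18326) = 482752/(-18326) = 482752*(-1/18326) = -241376/9163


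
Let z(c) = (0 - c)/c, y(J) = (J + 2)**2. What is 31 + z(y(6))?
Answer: 30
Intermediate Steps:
y(J) = (2 + J)**2
z(c) = -1 (z(c) = (-c)/c = -1)
31 + z(y(6)) = 31 - 1 = 30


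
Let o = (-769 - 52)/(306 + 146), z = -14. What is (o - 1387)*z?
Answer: 4394215/226 ≈ 19443.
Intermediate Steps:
o = -821/452 ≈ -1.8164
(o - 1387)*z = (-821/452 - 1387)*(-14) = -627745/452*(-14) = 4394215/226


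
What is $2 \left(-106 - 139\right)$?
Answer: $-490$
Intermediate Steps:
$2 \left(-106 - 139\right) = 2 \left(-245\right) = -490$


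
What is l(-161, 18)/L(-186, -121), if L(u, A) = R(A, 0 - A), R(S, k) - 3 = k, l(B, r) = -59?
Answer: -59/124 ≈ -0.47581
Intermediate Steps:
R(S, k) = 3 + k
L(u, A) = 3 - A (L(u, A) = 3 + (0 - A) = 3 - A)
l(-161, 18)/L(-186, -121) = -59/(3 - 1*(-121)) = -59/(3 + 121) = -59/124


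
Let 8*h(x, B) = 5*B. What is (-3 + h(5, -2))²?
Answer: 289/16 ≈ 18.063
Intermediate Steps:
h(x, B) = 5*B/8 (h(x, B) = (5*B)/8 = 5*B/8)
(-3 + h(5, -2))² = (-3 + (5/8)*(-2))² = (-3 - 5/4)² = (-17/4)² = 289/16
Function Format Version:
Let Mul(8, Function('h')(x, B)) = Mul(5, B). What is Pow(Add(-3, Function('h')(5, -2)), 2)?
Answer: Rational(289, 16) ≈ 18.063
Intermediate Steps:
Function('h')(x, B) = Mul(Rational(5, 8), B) (Function('h')(x, B) = Mul(Rational(1, 8), Mul(5, B)) = Mul(Rational(5, 8), B))
Pow(Add(-3, Function('h')(5, -2)), 2) = Pow(Add(-3, Mul(Rational(5, 8), -2)), 2) = Pow(Add(-3, Rational(-5, 4)), 2) = Pow(Rational(-17, 4), 2) = Rational(289, 16)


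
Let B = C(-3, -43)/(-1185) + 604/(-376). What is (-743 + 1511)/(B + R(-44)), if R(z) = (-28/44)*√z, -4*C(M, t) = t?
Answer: -96761602206720/1593199831013 + 76233106022400*I*√11/1593199831013 ≈ -60.734 + 158.7*I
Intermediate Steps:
C(M, t) = -t/4
R(z) = -7*√z/11 (R(z) = (-28*1/44)*√z = -7*√z/11)
B = -359891/222780 (B = -¼*(-43)/(-1185) + 604/(-376) = (43/4)*(-1/1185) + 604*(-1/376) = -43/4740 - 151/94 = -359891/222780 ≈ -1.6155)
(-743 + 1511)/(B + R(-44)) = (-743 + 1511)/(-359891/222780 - 14*I*√11/11) = 768/(-359891/222780 - 14*I*√11/11)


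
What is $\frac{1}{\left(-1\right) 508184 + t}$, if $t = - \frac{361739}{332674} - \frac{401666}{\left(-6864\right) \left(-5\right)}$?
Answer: $- \frac{2854342920}{1450567912136621} \approx -1.9677 \cdot 10^{-6}$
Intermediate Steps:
$t = - \frac{36509679341}{2854342920}$ ($t = \left(-361739\right) \frac{1}{332674} - \frac{401666}{34320} = - \frac{361739}{332674} - \frac{200833}{17160} = - \frac{36509679341}{2854342920} \approx -12.791$)
$\frac{1}{\left(-1\right) 508184 + t} = \frac{1}{\left(-1\right) 508184 - \frac{36509679341}{2854342920}} = \frac{1}{-508184 - \frac{36509679341}{2854342920}} = \frac{1}{- \frac{1450567912136621}{2854342920}} = - \frac{2854342920}{1450567912136621}$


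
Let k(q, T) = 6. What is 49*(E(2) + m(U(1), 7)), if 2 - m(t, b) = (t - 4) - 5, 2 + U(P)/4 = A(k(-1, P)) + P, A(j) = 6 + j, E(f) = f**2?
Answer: -1421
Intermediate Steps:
U(P) = 40 + 4*P (U(P) = -8 + 4*((6 + 6) + P) = -8 + 4*(12 + P) = -8 + (48 + 4*P) = 40 + 4*P)
m(t, b) = 11 - t (m(t, b) = 2 - ((t - 4) - 5) = 2 - ((-4 + t) - 5) = 2 - (-9 + t) = 2 + (9 - t) = 11 - t)
49*(E(2) + m(U(1), 7)) = 49*(2**2 + (11 - (40 + 4*1))) = 49*(4 + (11 - (40 + 4))) = 49*(4 + (11 - 1*44)) = 49*(4 + (11 - 44)) = 49*(4 - 33) = 49*(-29) = -1421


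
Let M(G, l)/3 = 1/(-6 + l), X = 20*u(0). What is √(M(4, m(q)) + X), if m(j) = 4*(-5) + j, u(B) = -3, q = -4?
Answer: I*√6010/10 ≈ 7.7524*I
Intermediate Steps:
m(j) = -20 + j
X = -60 (X = 20*(-3) = -60)
M(G, l) = 3/(-6 + l)
√(M(4, m(q)) + X) = √(3/(-6 + (-20 - 4)) - 60) = √(3/(-6 - 24) - 60) = √(3/(-30) - 60) = √(3*(-1/30) - 60) = √(-⅒ - 60) = √(-601/10) = I*√6010/10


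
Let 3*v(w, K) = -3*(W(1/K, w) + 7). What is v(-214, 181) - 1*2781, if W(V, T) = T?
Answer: -2574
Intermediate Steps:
v(w, K) = -7 - w (v(w, K) = (-3*(w + 7))/3 = (-3*(7 + w))/3 = (-21 - 3*w)/3 = -7 - w)
v(-214, 181) - 1*2781 = (-7 - 1*(-214)) - 1*2781 = (-7 + 214) - 2781 = 207 - 2781 = -2574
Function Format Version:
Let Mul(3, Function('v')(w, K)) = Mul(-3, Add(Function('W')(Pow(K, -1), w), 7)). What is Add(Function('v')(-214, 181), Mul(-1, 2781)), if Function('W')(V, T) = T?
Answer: -2574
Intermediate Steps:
Function('v')(w, K) = Add(-7, Mul(-1, w)) (Function('v')(w, K) = Mul(Rational(1, 3), Mul(-3, Add(w, 7))) = Mul(Rational(1, 3), Mul(-3, Add(7, w))) = Mul(Rational(1, 3), Add(-21, Mul(-3, w))) = Add(-7, Mul(-1, w)))
Add(Function('v')(-214, 181), Mul(-1, 2781)) = Add(Add(-7, Mul(-1, -214)), Mul(-1, 2781)) = Add(Add(-7, 214), -2781) = Add(207, -2781) = -2574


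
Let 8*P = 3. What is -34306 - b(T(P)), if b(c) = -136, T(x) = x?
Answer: -34170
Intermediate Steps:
P = 3/8 (P = (⅛)*3 = 3/8 ≈ 0.37500)
-34306 - b(T(P)) = -34306 - 1*(-136) = -34306 + 136 = -34170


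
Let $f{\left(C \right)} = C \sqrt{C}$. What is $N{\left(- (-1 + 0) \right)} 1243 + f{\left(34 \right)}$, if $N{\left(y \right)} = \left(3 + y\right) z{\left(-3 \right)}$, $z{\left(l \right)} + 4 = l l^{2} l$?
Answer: $382844 + 34 \sqrt{34} \approx 3.8304 \cdot 10^{5}$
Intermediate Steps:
$f{\left(C \right)} = C^{\frac{3}{2}}$
$z{\left(l \right)} = -4 + l^{4}$ ($z{\left(l \right)} = -4 + l l^{2} l = -4 + l^{3} l = -4 + l^{4}$)
$N{\left(y \right)} = 231 + 77 y$ ($N{\left(y \right)} = \left(3 + y\right) \left(-4 + \left(-3\right)^{4}\right) = \left(3 + y\right) \left(-4 + 81\right) = \left(3 + y\right) 77 = 231 + 77 y$)
$N{\left(- (-1 + 0) \right)} 1243 + f{\left(34 \right)} = \left(231 + 77 \left(- (-1 + 0)\right)\right) 1243 + 34^{\frac{3}{2}} = \left(231 + 77 \left(\left(-1\right) \left(-1\right)\right)\right) 1243 + 34 \sqrt{34} = \left(231 + 77 \cdot 1\right) 1243 + 34 \sqrt{34} = \left(231 + 77\right) 1243 + 34 \sqrt{34} = 308 \cdot 1243 + 34 \sqrt{34} = 382844 + 34 \sqrt{34}$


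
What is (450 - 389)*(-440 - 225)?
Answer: -40565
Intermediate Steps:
(450 - 389)*(-440 - 225) = 61*(-665) = -40565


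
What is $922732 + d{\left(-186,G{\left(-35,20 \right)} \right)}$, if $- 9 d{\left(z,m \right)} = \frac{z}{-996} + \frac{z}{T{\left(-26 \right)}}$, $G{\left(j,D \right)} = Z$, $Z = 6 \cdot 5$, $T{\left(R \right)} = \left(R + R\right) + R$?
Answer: $\frac{17921295355}{19422} \approx 9.2273 \cdot 10^{5}$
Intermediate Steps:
$T{\left(R \right)} = 3 R$ ($T{\left(R \right)} = 2 R + R = 3 R$)
$Z = 30$
$G{\left(j,D \right)} = 30$
$d{\left(z,m \right)} = \frac{179 z}{116532}$ ($d{\left(z,m \right)} = - \frac{\frac{z}{-996} + \frac{z}{3 \left(-26\right)}}{9} = - \frac{z \left(- \frac{1}{996}\right) + \frac{z}{-78}}{9} = - \frac{- \frac{z}{996} + z \left(- \frac{1}{78}\right)}{9} = - \frac{- \frac{z}{996} - \frac{z}{78}}{9} = - \frac{\left(- \frac{179}{12948}\right) z}{9} = \frac{179 z}{116532}$)
$922732 + d{\left(-186,G{\left(-35,20 \right)} \right)} = 922732 + \frac{179}{116532} \left(-186\right) = 922732 - \frac{5549}{19422} = \frac{17921295355}{19422}$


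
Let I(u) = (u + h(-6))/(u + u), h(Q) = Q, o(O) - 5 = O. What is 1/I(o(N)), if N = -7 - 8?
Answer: 5/4 ≈ 1.2500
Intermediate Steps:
N = -15
o(O) = 5 + O
I(u) = (-6 + u)/(2*u) (I(u) = (u - 6)/(u + u) = (-6 + u)/((2*u)) = (-6 + u)*(1/(2*u)) = (-6 + u)/(2*u))
1/I(o(N)) = 1/((-6 + (5 - 15))/(2*(5 - 15))) = 1/((½)*(-6 - 10)/(-10)) = 1/((½)*(-⅒)*(-16)) = 1/(⅘) = 5/4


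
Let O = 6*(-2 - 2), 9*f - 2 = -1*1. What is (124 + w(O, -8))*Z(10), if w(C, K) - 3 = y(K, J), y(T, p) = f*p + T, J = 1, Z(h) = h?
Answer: 10720/9 ≈ 1191.1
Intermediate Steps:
f = 1/9 (f = 2/9 + (-1*1)/9 = 2/9 + (1/9)*(-1) = 2/9 - 1/9 = 1/9 ≈ 0.11111)
O = -24 (O = 6*(-4) = -24)
y(T, p) = T + p/9 (y(T, p) = p/9 + T = T + p/9)
w(C, K) = 28/9 + K (w(C, K) = 3 + (K + (1/9)*1) = 3 + (K + 1/9) = 3 + (1/9 + K) = 28/9 + K)
(124 + w(O, -8))*Z(10) = (124 + (28/9 - 8))*10 = (124 - 44/9)*10 = (1072/9)*10 = 10720/9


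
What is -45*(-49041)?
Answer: 2206845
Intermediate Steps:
-45*(-49041) = -1*(-2206845) = 2206845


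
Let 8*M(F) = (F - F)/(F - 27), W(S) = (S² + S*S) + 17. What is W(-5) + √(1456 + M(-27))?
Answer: 67 + 4*√91 ≈ 105.16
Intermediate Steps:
W(S) = 17 + 2*S² (W(S) = (S² + S²) + 17 = 2*S² + 17 = 17 + 2*S²)
M(F) = 0 (M(F) = ((F - F)/(F - 27))/8 = (0/(-27 + F))/8 = (⅛)*0 = 0)
W(-5) + √(1456 + M(-27)) = (17 + 2*(-5)²) + √(1456 + 0) = (17 + 2*25) + √1456 = (17 + 50) + 4*√91 = 67 + 4*√91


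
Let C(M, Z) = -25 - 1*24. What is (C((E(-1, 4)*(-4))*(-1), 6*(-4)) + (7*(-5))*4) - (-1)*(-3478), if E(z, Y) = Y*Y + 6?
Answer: -3667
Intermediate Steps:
E(z, Y) = 6 + Y² (E(z, Y) = Y² + 6 = 6 + Y²)
C(M, Z) = -49 (C(M, Z) = -25 - 24 = -49)
(C((E(-1, 4)*(-4))*(-1), 6*(-4)) + (7*(-5))*4) - (-1)*(-3478) = (-49 + (7*(-5))*4) - (-1)*(-3478) = (-49 - 35*4) - 1*3478 = (-49 - 140) - 3478 = -189 - 3478 = -3667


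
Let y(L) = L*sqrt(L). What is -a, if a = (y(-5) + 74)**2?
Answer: -5351 + 740*I*sqrt(5) ≈ -5351.0 + 1654.7*I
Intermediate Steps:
y(L) = L**(3/2)
a = (74 - 5*I*sqrt(5))**2 (a = ((-5)**(3/2) + 74)**2 = (-5*I*sqrt(5) + 74)**2 = (74 - 5*I*sqrt(5))**2 ≈ 5351.0 - 1654.7*I)
-a = -(5351 - 740*I*sqrt(5)) = -5351 + 740*I*sqrt(5)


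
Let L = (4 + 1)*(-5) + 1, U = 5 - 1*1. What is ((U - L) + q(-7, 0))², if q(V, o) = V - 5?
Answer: 256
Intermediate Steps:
q(V, o) = -5 + V
U = 4 (U = 5 - 1 = 4)
L = -24 (L = 5*(-5) + 1 = -25 + 1 = -24)
((U - L) + q(-7, 0))² = ((4 - 1*(-24)) + (-5 - 7))² = ((4 + 24) - 12)² = (28 - 12)² = 16² = 256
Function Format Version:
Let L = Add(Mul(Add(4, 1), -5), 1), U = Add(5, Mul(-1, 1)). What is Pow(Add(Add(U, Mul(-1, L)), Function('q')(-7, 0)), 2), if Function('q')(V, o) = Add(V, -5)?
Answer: 256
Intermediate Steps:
Function('q')(V, o) = Add(-5, V)
U = 4 (U = Add(5, -1) = 4)
L = -24 (L = Add(Mul(5, -5), 1) = Add(-25, 1) = -24)
Pow(Add(Add(U, Mul(-1, L)), Function('q')(-7, 0)), 2) = Pow(Add(Add(4, Mul(-1, -24)), Add(-5, -7)), 2) = Pow(Add(Add(4, 24), -12), 2) = Pow(Add(28, -12), 2) = Pow(16, 2) = 256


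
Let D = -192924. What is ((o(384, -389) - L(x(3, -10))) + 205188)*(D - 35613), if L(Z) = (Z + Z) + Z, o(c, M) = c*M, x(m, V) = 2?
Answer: -12753735822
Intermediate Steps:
o(c, M) = M*c
L(Z) = 3*Z (L(Z) = 2*Z + Z = 3*Z)
((o(384, -389) - L(x(3, -10))) + 205188)*(D - 35613) = ((-389*384 - 3*2) + 205188)*(-192924 - 35613) = ((-149376 - 1*6) + 205188)*(-228537) = ((-149376 - 6) + 205188)*(-228537) = (-149382 + 205188)*(-228537) = 55806*(-228537) = -12753735822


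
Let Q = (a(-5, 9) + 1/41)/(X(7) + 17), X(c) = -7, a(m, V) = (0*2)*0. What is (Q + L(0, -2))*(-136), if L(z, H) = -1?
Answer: 27812/205 ≈ 135.67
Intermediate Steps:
a(m, V) = 0 (a(m, V) = 0*0 = 0)
Q = 1/410 (Q = (0 + 1/41)/(-7 + 17) = (0 + 1/41)/10 = (1/41)*(⅒) = 1/410 ≈ 0.0024390)
(Q + L(0, -2))*(-136) = (1/410 - 1)*(-136) = -409/410*(-136) = 27812/205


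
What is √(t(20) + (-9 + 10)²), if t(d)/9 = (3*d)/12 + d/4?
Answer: √91 ≈ 9.5394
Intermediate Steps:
t(d) = 9*d/2 (t(d) = 9*((3*d)/12 + d/4) = 9*((3*d)*(1/12) + d*(¼)) = 9*(d/4 + d/4) = 9*(d/2) = 9*d/2)
√(t(20) + (-9 + 10)²) = √((9/2)*20 + (-9 + 10)²) = √(90 + 1²) = √(90 + 1) = √91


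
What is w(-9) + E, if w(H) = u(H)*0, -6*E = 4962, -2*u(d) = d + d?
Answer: -827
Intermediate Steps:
u(d) = -d (u(d) = -(d + d)/2 = -d)
E = -827 (E = -⅙*4962 = -827)
w(H) = 0 (w(H) = -H*0 = 0)
w(-9) + E = 0 - 827 = -827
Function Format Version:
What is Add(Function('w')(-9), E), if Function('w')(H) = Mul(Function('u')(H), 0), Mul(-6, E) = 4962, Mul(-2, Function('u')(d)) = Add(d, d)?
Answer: -827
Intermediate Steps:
Function('u')(d) = Mul(-1, d) (Function('u')(d) = Mul(Rational(-1, 2), Add(d, d)) = Mul(Rational(-1, 2), Mul(2, d)) = Mul(-1, d))
E = -827 (E = Mul(Rational(-1, 6), 4962) = -827)
Function('w')(H) = 0 (Function('w')(H) = Mul(Mul(-1, H), 0) = 0)
Add(Function('w')(-9), E) = Add(0, -827) = -827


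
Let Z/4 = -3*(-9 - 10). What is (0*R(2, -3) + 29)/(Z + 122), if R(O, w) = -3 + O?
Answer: 29/350 ≈ 0.082857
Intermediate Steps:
Z = 228 (Z = 4*(-3*(-9 - 10)) = 4*(-3*(-19)) = 4*57 = 228)
(0*R(2, -3) + 29)/(Z + 122) = (0*(-3 + 2) + 29)/(228 + 122) = (0*(-1) + 29)/350 = (0 + 29)*(1/350) = 29*(1/350) = 29/350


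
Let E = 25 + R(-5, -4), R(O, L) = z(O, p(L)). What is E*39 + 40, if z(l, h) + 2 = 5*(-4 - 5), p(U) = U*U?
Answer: -818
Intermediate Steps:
p(U) = U**2
z(l, h) = -47 (z(l, h) = -2 + 5*(-4 - 5) = -2 + 5*(-9) = -2 - 45 = -47)
R(O, L) = -47
E = -22 (E = 25 - 47 = -22)
E*39 + 40 = -22*39 + 40 = -858 + 40 = -818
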